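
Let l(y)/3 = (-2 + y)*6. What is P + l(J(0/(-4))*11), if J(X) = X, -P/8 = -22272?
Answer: 178140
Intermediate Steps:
P = 178176 (P = -8*(-22272) = 178176)
l(y) = -36 + 18*y (l(y) = 3*((-2 + y)*6) = 3*(-12 + 6*y) = -36 + 18*y)
P + l(J(0/(-4))*11) = 178176 + (-36 + 18*((0/(-4))*11)) = 178176 + (-36 + 18*((0*(-1/4))*11)) = 178176 + (-36 + 18*(0*11)) = 178176 + (-36 + 18*0) = 178176 + (-36 + 0) = 178176 - 36 = 178140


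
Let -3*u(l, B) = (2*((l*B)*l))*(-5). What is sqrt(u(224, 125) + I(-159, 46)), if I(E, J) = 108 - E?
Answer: 13*sqrt(1113387)/3 ≈ 4572.4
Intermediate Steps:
u(l, B) = 10*B*l**2/3 (u(l, B) = -2*((l*B)*l)*(-5)/3 = -2*((B*l)*l)*(-5)/3 = -2*(B*l**2)*(-5)/3 = -2*B*l**2*(-5)/3 = -(-10)*B*l**2/3 = 10*B*l**2/3)
sqrt(u(224, 125) + I(-159, 46)) = sqrt((10/3)*125*224**2 + (108 - 1*(-159))) = sqrt((10/3)*125*50176 + (108 + 159)) = sqrt(62720000/3 + 267) = sqrt(62720801/3) = 13*sqrt(1113387)/3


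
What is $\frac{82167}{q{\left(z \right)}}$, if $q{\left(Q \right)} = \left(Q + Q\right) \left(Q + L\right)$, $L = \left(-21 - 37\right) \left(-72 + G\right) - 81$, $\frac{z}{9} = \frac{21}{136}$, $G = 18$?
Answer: $\frac{253293472}{26152875} \approx 9.6851$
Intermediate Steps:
$z = \frac{189}{136}$ ($z = 9 \cdot \frac{21}{136} = \frac{189}{136} \approx 1.3897$)
$L = 3051$ ($L = \left(-21 - 37\right) \left(-72 + 18\right) - 81 = \left(-58\right) \left(-54\right) - 81 = 3132 - 81 = 3051$)
$q{\left(Q \right)} = 2 Q \left(3051 + Q\right)$ ($q{\left(Q \right)} = \left(Q + Q\right) \left(Q + 3051\right) = 2 Q \left(3051 + Q\right)$)
$\frac{82167}{q{\left(z \right)}} = \frac{82167}{2 \cdot \frac{189}{136} \left(3051 + \frac{189}{136}\right)} = \frac{82167}{2 \cdot \frac{189}{136} \cdot \frac{415125}{136}} = \frac{82167}{\frac{78458625}{9248}} = 82167 \cdot \frac{9248}{78458625} = \frac{253293472}{26152875}$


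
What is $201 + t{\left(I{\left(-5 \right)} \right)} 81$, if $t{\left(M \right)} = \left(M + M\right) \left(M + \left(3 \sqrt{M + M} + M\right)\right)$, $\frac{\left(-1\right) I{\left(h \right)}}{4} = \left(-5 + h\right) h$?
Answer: $12960201 - 1944000 i \approx 1.296 \cdot 10^{7} - 1.944 \cdot 10^{6} i$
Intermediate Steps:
$I{\left(h \right)} = - 4 h \left(-5 + h\right)$ ($I{\left(h \right)} = - 4 \left(-5 + h\right) h = - 4 h \left(-5 + h\right)$)
$t{\left(M \right)} = 2 M \left(2 M + 3 \sqrt{2} \sqrt{M}\right)$ ($t{\left(M \right)} = 2 M \left(M + \left(3 \sqrt{2 M} + M\right)\right) = 2 M \left(M + \left(3 \sqrt{2} \sqrt{M} + M\right)\right) = 2 M \left(M + \left(M + 3 \sqrt{2} \sqrt{M}\right)\right) = 2 M \left(2 M + 3 \sqrt{2} \sqrt{M}\right)$)
$201 + t{\left(I{\left(-5 \right)} \right)} 81 = 201 + \left(4 \left(4 \left(-5\right) \left(5 - -5\right)\right)^{2} + 6 \sqrt{2} \left(4 \left(-5\right) \left(5 - -5\right)\right)^{\frac{3}{2}}\right) 81 = 201 + \left(4 \left(4 \left(-5\right) \left(5 + 5\right)\right)^{2} + 6 \sqrt{2} \left(4 \left(-5\right) \left(5 + 5\right)\right)^{\frac{3}{2}}\right) 81 = 201 + \left(4 \left(4 \left(-5\right) 10\right)^{2} + 6 \sqrt{2} \left(4 \left(-5\right) 10\right)^{\frac{3}{2}}\right) 81 = 201 + \left(4 \left(-200\right)^{2} + 6 \sqrt{2} \left(-200\right)^{\frac{3}{2}}\right) 81 = 201 + \left(4 \cdot 40000 + 6 \sqrt{2} \left(- 2000 i \sqrt{2}\right)\right) 81 = 201 + \left(160000 - 24000 i\right) 81 = 201 + \left(12960000 - 1944000 i\right) = 12960201 - 1944000 i$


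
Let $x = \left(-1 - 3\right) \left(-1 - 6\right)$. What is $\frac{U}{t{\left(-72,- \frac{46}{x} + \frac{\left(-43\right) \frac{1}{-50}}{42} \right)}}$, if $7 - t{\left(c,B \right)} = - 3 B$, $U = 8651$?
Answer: $\frac{6055700}{1493} \approx 4056.1$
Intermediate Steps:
$x = 28$ ($x = - 4 \left(-1 - 6\right) = \left(-4\right) \left(-7\right) = 28$)
$t{\left(c,B \right)} = 7 + 3 B$ ($t{\left(c,B \right)} = 7 - - 3 B = 7 + 3 B$)
$\frac{U}{t{\left(-72,- \frac{46}{x} + \frac{\left(-43\right) \frac{1}{-50}}{42} \right)}} = \frac{8651}{7 + 3 \left(- \frac{46}{28} + \frac{\left(-43\right) \frac{1}{-50}}{42}\right)} = \frac{8651}{7 + 3 \left(\left(-46\right) \frac{1}{28} + \left(-43\right) \left(- \frac{1}{50}\right) \frac{1}{42}\right)} = \frac{8651}{7 + 3 \left(- \frac{23}{14} + \frac{43}{50} \cdot \frac{1}{42}\right)} = \frac{8651}{7 + 3 \left(- \frac{23}{14} + \frac{43}{2100}\right)} = \frac{8651}{7 + 3 \left(- \frac{3407}{2100}\right)} = \frac{8651}{7 - \frac{3407}{700}} = \frac{8651}{\frac{1493}{700}} = 8651 \cdot \frac{700}{1493} = \frac{6055700}{1493}$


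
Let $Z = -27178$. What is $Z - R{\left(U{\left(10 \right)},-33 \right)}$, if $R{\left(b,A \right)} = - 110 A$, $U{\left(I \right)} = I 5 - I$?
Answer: $-30808$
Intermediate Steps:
$U{\left(I \right)} = 4 I$ ($U{\left(I \right)} = 5 I - I = 4 I$)
$Z - R{\left(U{\left(10 \right)},-33 \right)} = -27178 - \left(-110\right) \left(-33\right) = -27178 - 3630 = -30808$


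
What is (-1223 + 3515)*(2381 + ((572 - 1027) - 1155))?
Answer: 1767132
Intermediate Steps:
(-1223 + 3515)*(2381 + ((572 - 1027) - 1155)) = 2292*(2381 + (-455 - 1155)) = 2292*(2381 - 1610) = 2292*771 = 1767132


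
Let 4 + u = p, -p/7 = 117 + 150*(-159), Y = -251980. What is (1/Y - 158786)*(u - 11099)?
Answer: -1550702307162717/62995 ≈ -2.4616e+10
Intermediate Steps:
p = 166131 (p = -7*(117 + 150*(-159)) = -7*(117 - 23850) = -7*(-23733) = 166131)
u = 166127 (u = -4 + 166131 = 166127)
(1/Y - 158786)*(u - 11099) = (1/(-251980) - 158786)*(166127 - 11099) = (-1/251980 - 158786)*155028 = -40010896281/251980*155028 = -1550702307162717/62995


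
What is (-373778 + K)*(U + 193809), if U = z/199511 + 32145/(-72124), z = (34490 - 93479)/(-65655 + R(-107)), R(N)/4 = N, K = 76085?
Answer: -4220215353528969830864499/73146415471324 ≈ -5.7695e+10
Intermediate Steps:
R(N) = 4*N
z = 58989/66083 (z = (34490 - 93479)/(-65655 + 4*(-107)) = -58989/(-65655 - 428) = -58989/(-66083) = -58989*(-1/66083) = 58989/66083 ≈ 0.89265)
U = -32600353852173/73146415471324 (U = (58989/66083)/199511 + 32145/(-72124) = (58989/66083)*(1/199511) + 32145*(-1/72124) = 58989/13184285413 - 32145/72124 = -32600353852173/73146415471324 ≈ -0.44569)
(-373778 + K)*(U + 193809) = (-373778 + 76085)*(-32600353852173/73146415471324 + 193809) = -297693*14176401035727980943/73146415471324 = -4220215353528969830864499/73146415471324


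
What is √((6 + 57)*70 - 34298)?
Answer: 8*I*√467 ≈ 172.88*I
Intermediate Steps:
√((6 + 57)*70 - 34298) = √(63*70 - 34298) = √(4410 - 34298) = √(-29888) = 8*I*√467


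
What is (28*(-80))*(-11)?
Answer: 24640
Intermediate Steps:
(28*(-80))*(-11) = -2240*(-11) = 24640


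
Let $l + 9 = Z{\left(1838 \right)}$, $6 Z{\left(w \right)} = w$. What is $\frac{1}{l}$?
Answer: $\frac{3}{892} \approx 0.0033632$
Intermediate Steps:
$Z{\left(w \right)} = \frac{w}{6}$
$l = \frac{892}{3}$ ($l = -9 + \frac{1}{6} \cdot 1838 = -9 + \frac{919}{3} = \frac{892}{3} \approx 297.33$)
$\frac{1}{l} = \frac{1}{\frac{892}{3}} = \frac{3}{892}$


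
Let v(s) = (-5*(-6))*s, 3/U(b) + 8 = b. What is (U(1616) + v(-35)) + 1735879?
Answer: 929868345/536 ≈ 1.7348e+6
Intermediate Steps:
U(b) = 3/(-8 + b)
v(s) = 30*s
(U(1616) + v(-35)) + 1735879 = (3/(-8 + 1616) + 30*(-35)) + 1735879 = (3/1608 - 1050) + 1735879 = (3*(1/1608) - 1050) + 1735879 = (1/536 - 1050) + 1735879 = -562799/536 + 1735879 = 929868345/536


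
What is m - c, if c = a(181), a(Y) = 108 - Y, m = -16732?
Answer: -16659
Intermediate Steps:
c = -73 (c = 108 - 1*181 = 108 - 181 = -73)
m - c = -16732 - 1*(-73) = -16732 + 73 = -16659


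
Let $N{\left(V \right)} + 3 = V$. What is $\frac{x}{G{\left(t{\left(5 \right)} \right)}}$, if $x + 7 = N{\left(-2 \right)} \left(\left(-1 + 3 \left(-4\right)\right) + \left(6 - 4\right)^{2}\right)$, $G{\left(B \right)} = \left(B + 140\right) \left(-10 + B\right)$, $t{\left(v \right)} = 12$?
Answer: $\frac{1}{8} \approx 0.125$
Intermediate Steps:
$G{\left(B \right)} = \left(-10 + B\right) \left(140 + B\right)$ ($G{\left(B \right)} = \left(140 + B\right) \left(-10 + B\right) = \left(-10 + B\right) \left(140 + B\right)$)
$N{\left(V \right)} = -3 + V$
$x = 38$ ($x = -7 + \left(-3 - 2\right) \left(\left(-1 + 3 \left(-4\right)\right) + \left(6 - 4\right)^{2}\right) = -7 - 5 \left(\left(-1 - 12\right) + 2^{2}\right) = -7 - 5 \left(-13 + 4\right) = -7 - -45 = -7 + 45 = 38$)
$\frac{x}{G{\left(t{\left(5 \right)} \right)}} = \frac{38}{-1400 + 12^{2} + 130 \cdot 12} = \frac{38}{-1400 + 144 + 1560} = \frac{38}{304} = 38 \cdot \frac{1}{304} = \frac{1}{8}$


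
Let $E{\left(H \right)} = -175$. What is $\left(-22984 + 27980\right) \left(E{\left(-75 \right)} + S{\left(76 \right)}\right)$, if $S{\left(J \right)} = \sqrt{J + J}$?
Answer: $-874300 + 9992 \sqrt{38} \approx -8.1271 \cdot 10^{5}$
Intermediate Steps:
$S{\left(J \right)} = \sqrt{2} \sqrt{J}$ ($S{\left(J \right)} = \sqrt{2 J} = \sqrt{2} \sqrt{J}$)
$\left(-22984 + 27980\right) \left(E{\left(-75 \right)} + S{\left(76 \right)}\right) = \left(-22984 + 27980\right) \left(-175 + \sqrt{2} \sqrt{76}\right) = 4996 \left(-175 + \sqrt{2} \cdot 2 \sqrt{19}\right) = 4996 \left(-175 + 2 \sqrt{38}\right) = -874300 + 9992 \sqrt{38}$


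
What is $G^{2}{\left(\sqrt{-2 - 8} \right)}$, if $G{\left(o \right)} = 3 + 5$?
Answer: $64$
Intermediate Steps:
$G{\left(o \right)} = 8$
$G^{2}{\left(\sqrt{-2 - 8} \right)} = 8^{2} = 64$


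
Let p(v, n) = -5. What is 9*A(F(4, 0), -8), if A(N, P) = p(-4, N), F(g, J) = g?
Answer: -45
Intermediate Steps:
A(N, P) = -5
9*A(F(4, 0), -8) = 9*(-5) = -45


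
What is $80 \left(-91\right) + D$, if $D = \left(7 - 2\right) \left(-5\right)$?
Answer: $-7305$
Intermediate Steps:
$D = -25$ ($D = 5 \left(-5\right) = -25$)
$80 \left(-91\right) + D = 80 \left(-91\right) - 25 = -7280 - 25 = -7305$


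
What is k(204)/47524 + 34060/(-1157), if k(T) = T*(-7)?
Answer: -31159993/1057409 ≈ -29.468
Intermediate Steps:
k(T) = -7*T
k(204)/47524 + 34060/(-1157) = -7*204/47524 + 34060/(-1157) = -1428*1/47524 + 34060*(-1/1157) = -357/11881 - 2620/89 = -31159993/1057409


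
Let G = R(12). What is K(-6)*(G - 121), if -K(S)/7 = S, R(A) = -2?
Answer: -5166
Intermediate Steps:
K(S) = -7*S
G = -2
K(-6)*(G - 121) = (-7*(-6))*(-2 - 121) = 42*(-123) = -5166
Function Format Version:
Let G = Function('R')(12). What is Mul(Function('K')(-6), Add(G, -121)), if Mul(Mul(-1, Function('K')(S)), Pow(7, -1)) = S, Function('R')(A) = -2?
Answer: -5166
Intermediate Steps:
Function('K')(S) = Mul(-7, S)
G = -2
Mul(Function('K')(-6), Add(G, -121)) = Mul(Mul(-7, -6), Add(-2, -121)) = Mul(42, -123) = -5166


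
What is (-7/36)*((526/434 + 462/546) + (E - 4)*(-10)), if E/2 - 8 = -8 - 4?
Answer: -172163/7254 ≈ -23.734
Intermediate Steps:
E = -8 (E = 16 + 2*(-8 - 4) = 16 + 2*(-12) = 16 - 24 = -8)
(-7/36)*((526/434 + 462/546) + (E - 4)*(-10)) = (-7/36)*((526/434 + 462/546) + (-8 - 4)*(-10)) = (-7*1/36)*((526*(1/434) + 462*(1/546)) - 12*(-10)) = -7*((263/217 + 11/13) + 120)/36 = -7*(5806/2821 + 120)/36 = -7/36*344326/2821 = -172163/7254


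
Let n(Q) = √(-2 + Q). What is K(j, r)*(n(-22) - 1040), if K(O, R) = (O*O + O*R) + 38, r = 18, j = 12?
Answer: -413920 + 796*I*√6 ≈ -4.1392e+5 + 1949.8*I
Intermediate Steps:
K(O, R) = 38 + O² + O*R (K(O, R) = (O² + O*R) + 38 = 38 + O² + O*R)
K(j, r)*(n(-22) - 1040) = (38 + 12² + 12*18)*(√(-2 - 22) - 1040) = (38 + 144 + 216)*(√(-24) - 1040) = 398*(2*I*√6 - 1040) = 398*(-1040 + 2*I*√6) = -413920 + 796*I*√6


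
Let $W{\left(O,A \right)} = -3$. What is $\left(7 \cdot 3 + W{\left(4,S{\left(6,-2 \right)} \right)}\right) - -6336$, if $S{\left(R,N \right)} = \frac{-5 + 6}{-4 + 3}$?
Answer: $6354$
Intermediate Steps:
$S{\left(R,N \right)} = -1$ ($S{\left(R,N \right)} = 1 \frac{1}{-1} = 1 \left(-1\right) = -1$)
$\left(7 \cdot 3 + W{\left(4,S{\left(6,-2 \right)} \right)}\right) - -6336 = \left(7 \cdot 3 - 3\right) - -6336 = \left(21 - 3\right) + 6336 = 18 + 6336 = 6354$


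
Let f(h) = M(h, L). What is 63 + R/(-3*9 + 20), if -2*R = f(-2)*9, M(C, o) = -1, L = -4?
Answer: 873/14 ≈ 62.357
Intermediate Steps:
f(h) = -1
R = 9/2 (R = -(-1)*9/2 = -1/2*(-9) = 9/2 ≈ 4.5000)
63 + R/(-3*9 + 20) = 63 + (9/2)/(-3*9 + 20) = 63 + (9/2)/(-27 + 20) = 63 + (9/2)/(-7) = 63 - 1/7*9/2 = 63 - 9/14 = 873/14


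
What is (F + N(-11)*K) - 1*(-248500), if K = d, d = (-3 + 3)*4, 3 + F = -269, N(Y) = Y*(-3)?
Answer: 248228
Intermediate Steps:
N(Y) = -3*Y
F = -272 (F = -3 - 269 = -272)
d = 0 (d = 0*4 = 0)
K = 0
(F + N(-11)*K) - 1*(-248500) = (-272 - 3*(-11)*0) - 1*(-248500) = (-272 + 33*0) + 248500 = (-272 + 0) + 248500 = -272 + 248500 = 248228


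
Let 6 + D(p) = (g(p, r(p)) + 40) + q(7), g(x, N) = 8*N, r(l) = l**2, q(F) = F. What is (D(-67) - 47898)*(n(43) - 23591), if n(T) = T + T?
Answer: 280767225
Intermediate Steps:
D(p) = 41 + 8*p**2 (D(p) = -6 + ((8*p**2 + 40) + 7) = -6 + ((40 + 8*p**2) + 7) = -6 + (47 + 8*p**2) = 41 + 8*p**2)
n(T) = 2*T
(D(-67) - 47898)*(n(43) - 23591) = ((41 + 8*(-67)**2) - 47898)*(2*43 - 23591) = ((41 + 8*4489) - 47898)*(86 - 23591) = ((41 + 35912) - 47898)*(-23505) = (35953 - 47898)*(-23505) = -11945*(-23505) = 280767225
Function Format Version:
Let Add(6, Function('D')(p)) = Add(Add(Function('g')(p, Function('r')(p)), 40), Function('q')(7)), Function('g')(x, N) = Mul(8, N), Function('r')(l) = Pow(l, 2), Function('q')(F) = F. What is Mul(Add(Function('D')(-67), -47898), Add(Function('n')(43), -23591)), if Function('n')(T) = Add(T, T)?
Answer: 280767225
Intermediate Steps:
Function('D')(p) = Add(41, Mul(8, Pow(p, 2))) (Function('D')(p) = Add(-6, Add(Add(Mul(8, Pow(p, 2)), 40), 7)) = Add(-6, Add(Add(40, Mul(8, Pow(p, 2))), 7)) = Add(-6, Add(47, Mul(8, Pow(p, 2)))) = Add(41, Mul(8, Pow(p, 2))))
Function('n')(T) = Mul(2, T)
Mul(Add(Function('D')(-67), -47898), Add(Function('n')(43), -23591)) = Mul(Add(Add(41, Mul(8, Pow(-67, 2))), -47898), Add(Mul(2, 43), -23591)) = Mul(Add(Add(41, Mul(8, 4489)), -47898), Add(86, -23591)) = Mul(Add(Add(41, 35912), -47898), -23505) = Mul(Add(35953, -47898), -23505) = Mul(-11945, -23505) = 280767225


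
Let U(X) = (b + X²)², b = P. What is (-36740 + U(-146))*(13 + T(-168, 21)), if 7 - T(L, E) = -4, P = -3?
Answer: 10900973496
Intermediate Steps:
b = -3
T(L, E) = 11 (T(L, E) = 7 - 1*(-4) = 7 + 4 = 11)
U(X) = (-3 + X²)²
(-36740 + U(-146))*(13 + T(-168, 21)) = (-36740 + (-3 + (-146)²)²)*(13 + 11) = (-36740 + (-3 + 21316)²)*24 = (-36740 + 21313²)*24 = (-36740 + 454243969)*24 = 454207229*24 = 10900973496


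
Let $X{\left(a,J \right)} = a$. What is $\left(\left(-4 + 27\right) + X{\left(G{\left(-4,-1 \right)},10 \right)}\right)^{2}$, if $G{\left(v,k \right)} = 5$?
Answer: $784$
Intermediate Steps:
$\left(\left(-4 + 27\right) + X{\left(G{\left(-4,-1 \right)},10 \right)}\right)^{2} = \left(\left(-4 + 27\right) + 5\right)^{2} = \left(23 + 5\right)^{2} = 28^{2} = 784$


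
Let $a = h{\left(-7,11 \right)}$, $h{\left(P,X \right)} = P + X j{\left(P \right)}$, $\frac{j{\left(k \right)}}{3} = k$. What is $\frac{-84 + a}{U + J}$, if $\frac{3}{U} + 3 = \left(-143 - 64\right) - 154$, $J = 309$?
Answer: $- \frac{117208}{112473} \approx -1.0421$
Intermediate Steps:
$j{\left(k \right)} = 3 k$
$U = - \frac{3}{364}$ ($U = \frac{3}{-3 - 361} = \frac{3}{-364} = 3 \left(- \frac{1}{364}\right) = - \frac{3}{364} \approx -0.0082418$)
$h{\left(P,X \right)} = P + 3 P X$ ($h{\left(P,X \right)} = P + X 3 P = P + 3 P X$)
$a = -238$ ($a = - 7 \left(1 + 3 \cdot 11\right) = - 7 \left(1 + 33\right) = \left(-7\right) 34 = -238$)
$\frac{-84 + a}{U + J} = \frac{-84 - 238}{- \frac{3}{364} + 309} = - \frac{322}{\frac{112473}{364}} = \left(-322\right) \frac{364}{112473} = - \frac{117208}{112473}$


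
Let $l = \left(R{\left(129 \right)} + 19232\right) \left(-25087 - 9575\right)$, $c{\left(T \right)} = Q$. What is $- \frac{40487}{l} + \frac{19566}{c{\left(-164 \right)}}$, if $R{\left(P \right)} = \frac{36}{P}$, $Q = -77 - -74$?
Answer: $- \frac{186953506900291}{28665058056} \approx -6522.0$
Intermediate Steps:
$Q = -3$ ($Q = -77 + 74 = -3$)
$c{\left(T \right)} = -3$
$l = - \frac{28665058056}{43}$ ($l = \left(\frac{36}{129} + 19232\right) \left(-25087 - 9575\right) = \left(36 \cdot \frac{1}{129} + 19232\right) \left(-34662\right) = \left(\frac{12}{43} + 19232\right) \left(-34662\right) = \frac{826988}{43} \left(-34662\right) = - \frac{28665058056}{43} \approx -6.6663 \cdot 10^{8}$)
$- \frac{40487}{l} + \frac{19566}{c{\left(-164 \right)}} = - \frac{40487}{- \frac{28665058056}{43}} + \frac{19566}{-3} = \left(-40487\right) \left(- \frac{43}{28665058056}\right) + 19566 \left(- \frac{1}{3}\right) = \frac{1740941}{28665058056} - 6522 = - \frac{186953506900291}{28665058056}$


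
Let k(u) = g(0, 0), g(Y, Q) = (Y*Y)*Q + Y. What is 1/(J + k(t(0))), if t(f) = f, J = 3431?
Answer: 1/3431 ≈ 0.00029146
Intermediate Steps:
g(Y, Q) = Y + Q*Y² (g(Y, Q) = Y²*Q + Y = Q*Y² + Y = Y + Q*Y²)
k(u) = 0 (k(u) = 0*(1 + 0*0) = 0*(1 + 0) = 0*1 = 0)
1/(J + k(t(0))) = 1/(3431 + 0) = 1/3431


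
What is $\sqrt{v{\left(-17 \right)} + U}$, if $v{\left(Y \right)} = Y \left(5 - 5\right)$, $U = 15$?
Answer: $\sqrt{15} \approx 3.873$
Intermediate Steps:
$v{\left(Y \right)} = 0$ ($v{\left(Y \right)} = Y 0 = 0$)
$\sqrt{v{\left(-17 \right)} + U} = \sqrt{0 + 15} = \sqrt{15}$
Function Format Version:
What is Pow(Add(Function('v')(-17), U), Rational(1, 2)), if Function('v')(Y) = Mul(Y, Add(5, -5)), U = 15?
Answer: Pow(15, Rational(1, 2)) ≈ 3.8730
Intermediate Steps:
Function('v')(Y) = 0 (Function('v')(Y) = Mul(Y, 0) = 0)
Pow(Add(Function('v')(-17), U), Rational(1, 2)) = Pow(Add(0, 15), Rational(1, 2)) = Pow(15, Rational(1, 2))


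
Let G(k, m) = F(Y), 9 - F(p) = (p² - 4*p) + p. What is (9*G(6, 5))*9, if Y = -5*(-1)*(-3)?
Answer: -21141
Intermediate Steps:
Y = -15 (Y = 5*(-3) = -15)
F(p) = 9 - p² + 3*p (F(p) = 9 - ((p² - 4*p) + p) = 9 - (p² - 3*p) = 9 + (-p² + 3*p) = 9 - p² + 3*p)
G(k, m) = -261 (G(k, m) = 9 - 1*(-15)² + 3*(-15) = 9 - 1*225 - 45 = 9 - 225 - 45 = -261)
(9*G(6, 5))*9 = (9*(-261))*9 = -2349*9 = -21141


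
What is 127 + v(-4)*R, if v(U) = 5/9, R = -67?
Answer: 808/9 ≈ 89.778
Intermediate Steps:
v(U) = 5/9 (v(U) = 5*(1/9) = 5/9)
127 + v(-4)*R = 127 + (5/9)*(-67) = 127 - 335/9 = 808/9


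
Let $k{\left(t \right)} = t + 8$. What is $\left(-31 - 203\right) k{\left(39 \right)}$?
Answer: $-10998$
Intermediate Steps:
$k{\left(t \right)} = 8 + t$
$\left(-31 - 203\right) k{\left(39 \right)} = \left(-31 - 203\right) \left(8 + 39\right) = \left(-234\right) 47 = -10998$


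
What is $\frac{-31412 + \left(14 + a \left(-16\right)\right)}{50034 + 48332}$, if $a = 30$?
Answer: $- \frac{15939}{49183} \approx -0.32408$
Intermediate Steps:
$\frac{-31412 + \left(14 + a \left(-16\right)\right)}{50034 + 48332} = \frac{-31412 + \left(14 + 30 \left(-16\right)\right)}{50034 + 48332} = \frac{-31412 + \left(14 - 480\right)}{98366} = \left(-31412 - 466\right) \frac{1}{98366} = \left(-31878\right) \frac{1}{98366} = - \frac{15939}{49183}$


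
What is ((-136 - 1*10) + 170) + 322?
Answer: 346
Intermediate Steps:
((-136 - 1*10) + 170) + 322 = ((-136 - 10) + 170) + 322 = (-146 + 170) + 322 = 24 + 322 = 346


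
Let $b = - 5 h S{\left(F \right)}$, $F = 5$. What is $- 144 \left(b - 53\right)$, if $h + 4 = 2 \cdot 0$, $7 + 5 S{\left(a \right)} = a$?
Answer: $8784$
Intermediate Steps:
$S{\left(a \right)} = - \frac{7}{5} + \frac{a}{5}$
$h = -4$ ($h = -4 + 2 \cdot 0 = -4 + 0 = -4$)
$b = -8$ ($b = \left(-5\right) \left(-4\right) \left(- \frac{7}{5} + \frac{1}{5} \cdot 5\right) = 20 \left(- \frac{7}{5} + 1\right) = 20 \left(- \frac{2}{5}\right) = -8$)
$- 144 \left(b - 53\right) = - 144 \left(-8 - 53\right) = \left(-144\right) \left(-61\right) = 8784$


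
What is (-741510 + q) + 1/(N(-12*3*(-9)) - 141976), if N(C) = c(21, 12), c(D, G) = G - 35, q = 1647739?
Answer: 128683611770/141999 ≈ 9.0623e+5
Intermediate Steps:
c(D, G) = -35 + G
N(C) = -23 (N(C) = -35 + 12 = -23)
(-741510 + q) + 1/(N(-12*3*(-9)) - 141976) = (-741510 + 1647739) + 1/(-23 - 141976) = 906229 + 1/(-141999) = 906229 - 1/141999 = 128683611770/141999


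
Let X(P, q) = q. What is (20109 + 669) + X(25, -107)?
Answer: 20671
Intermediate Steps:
(20109 + 669) + X(25, -107) = (20109 + 669) - 107 = 20778 - 107 = 20671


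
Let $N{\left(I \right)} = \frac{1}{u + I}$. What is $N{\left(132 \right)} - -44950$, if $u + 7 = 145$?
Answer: $\frac{12136501}{270} \approx 44950.0$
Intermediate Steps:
$u = 138$ ($u = -7 + 145 = 138$)
$N{\left(I \right)} = \frac{1}{138 + I}$
$N{\left(132 \right)} - -44950 = \frac{1}{138 + 132} - -44950 = \frac{1}{270} + 44950 = \frac{12136501}{270}$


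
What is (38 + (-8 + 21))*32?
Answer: 1632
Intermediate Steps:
(38 + (-8 + 21))*32 = (38 + 13)*32 = 51*32 = 1632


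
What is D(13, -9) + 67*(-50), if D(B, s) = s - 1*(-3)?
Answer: -3356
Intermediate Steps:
D(B, s) = 3 + s (D(B, s) = s + 3 = 3 + s)
D(13, -9) + 67*(-50) = (3 - 9) + 67*(-50) = -6 - 3350 = -3356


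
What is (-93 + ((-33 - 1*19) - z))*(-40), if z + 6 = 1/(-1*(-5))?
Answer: 5568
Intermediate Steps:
z = -29/5 (z = -6 + 1/(-1*(-5)) = -6 + 1/5 = -29/5 ≈ -5.8000)
(-93 + ((-33 - 1*19) - z))*(-40) = (-93 + ((-33 - 1*19) - 1*(-29/5)))*(-40) = (-93 + ((-33 - 19) + 29/5))*(-40) = (-93 + (-52 + 29/5))*(-40) = (-93 - 231/5)*(-40) = -696/5*(-40) = 5568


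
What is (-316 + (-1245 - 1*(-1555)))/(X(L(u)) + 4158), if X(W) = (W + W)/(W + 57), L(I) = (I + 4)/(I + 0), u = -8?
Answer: -345/239086 ≈ -0.0014430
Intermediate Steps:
L(I) = (4 + I)/I
X(W) = 2*W/(57 + W) (X(W) = (2*W)/(57 + W) = 2*W/(57 + W))
(-316 + (-1245 - 1*(-1555)))/(X(L(u)) + 4158) = (-316 + (-1245 - 1*(-1555)))/(2*((4 - 8)/(-8))/(57 + (4 - 8)/(-8)) + 4158) = (-316 + (-1245 + 1555))/(2*(-1/8*(-4))/(57 - 1/8*(-4)) + 4158) = (-316 + 310)/(2*(1/2)/(57 + 1/2) + 4158) = -6/(2*(1/2)/(115/2) + 4158) = -6/(2*(1/2)*(2/115) + 4158) = -6/(2/115 + 4158) = -6/478172/115 = -6*115/478172 = -345/239086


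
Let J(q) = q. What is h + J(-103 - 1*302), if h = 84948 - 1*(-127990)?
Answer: 212533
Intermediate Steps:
h = 212938 (h = 84948 + 127990 = 212938)
h + J(-103 - 1*302) = 212938 + (-103 - 1*302) = 212938 + (-103 - 302) = 212938 - 405 = 212533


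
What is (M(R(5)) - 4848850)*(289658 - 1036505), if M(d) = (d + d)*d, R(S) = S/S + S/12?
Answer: 28970768625513/8 ≈ 3.6213e+12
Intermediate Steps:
R(S) = 1 + S/12 (R(S) = 1 + S*(1/12) = 1 + S/12)
M(d) = 2*d**2 (M(d) = (2*d)*d = 2*d**2)
(M(R(5)) - 4848850)*(289658 - 1036505) = (2*(1 + (1/12)*5)**2 - 4848850)*(289658 - 1036505) = (2*(1 + 5/12)**2 - 4848850)*(-746847) = (2*(17/12)**2 - 4848850)*(-746847) = (2*(289/144) - 4848850)*(-746847) = (289/72 - 4848850)*(-746847) = -349116911/72*(-746847) = 28970768625513/8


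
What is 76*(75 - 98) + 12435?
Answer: 10687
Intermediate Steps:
76*(75 - 98) + 12435 = 76*(-23) + 12435 = -1748 + 12435 = 10687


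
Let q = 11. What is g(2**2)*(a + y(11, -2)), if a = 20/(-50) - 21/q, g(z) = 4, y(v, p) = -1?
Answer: -728/55 ≈ -13.236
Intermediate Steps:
a = -127/55 (a = 20/(-50) - 21/11 = 20*(-1/50) - 21*1/11 = -2/5 - 21/11 = -127/55 ≈ -2.3091)
g(2**2)*(a + y(11, -2)) = 4*(-127/55 - 1) = 4*(-182/55) = -728/55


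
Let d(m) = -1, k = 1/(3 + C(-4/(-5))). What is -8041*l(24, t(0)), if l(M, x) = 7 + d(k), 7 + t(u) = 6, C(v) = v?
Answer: -48246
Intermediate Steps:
t(u) = -1 (t(u) = -7 + 6 = -1)
k = 5/19 (k = 1/(3 - 4/(-5)) = 1/(3 - 4*(-1/5)) = 1/(3 + 4/5) = 1/(19/5) = 5/19 ≈ 0.26316)
l(M, x) = 6 (l(M, x) = 7 - 1 = 6)
-8041*l(24, t(0)) = -8041*6 = -48246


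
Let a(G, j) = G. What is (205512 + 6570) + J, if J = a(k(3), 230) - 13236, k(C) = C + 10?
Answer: 198859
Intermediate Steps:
k(C) = 10 + C
J = -13223 (J = (10 + 3) - 13236 = 13 - 13236 = -13223)
(205512 + 6570) + J = (205512 + 6570) - 13223 = 212082 - 13223 = 198859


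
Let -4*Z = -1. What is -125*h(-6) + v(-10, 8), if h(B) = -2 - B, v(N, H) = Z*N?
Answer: -1005/2 ≈ -502.50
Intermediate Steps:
Z = ¼ (Z = -¼*(-1) = ¼ ≈ 0.25000)
v(N, H) = N/4
-125*h(-6) + v(-10, 8) = -125*(-2 - 1*(-6)) + (¼)*(-10) = -125*(-2 + 6) - 5/2 = -125*4 - 5/2 = -500 - 5/2 = -1005/2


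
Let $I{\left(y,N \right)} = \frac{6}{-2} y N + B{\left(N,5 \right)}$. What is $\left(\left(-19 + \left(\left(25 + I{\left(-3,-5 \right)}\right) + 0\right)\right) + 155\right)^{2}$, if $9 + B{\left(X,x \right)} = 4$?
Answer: $12321$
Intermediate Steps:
$B{\left(X,x \right)} = -5$ ($B{\left(X,x \right)} = -9 + 4 = -5$)
$I{\left(y,N \right)} = -5 - 3 N y$ ($I{\left(y,N \right)} = \frac{6}{-2} y N - 5 = 6 \left(- \frac{1}{2}\right) y N - 5 = - 3 y N - 5 = - 3 N y - 5 = -5 - 3 N y$)
$\left(\left(-19 + \left(\left(25 + I{\left(-3,-5 \right)}\right) + 0\right)\right) + 155\right)^{2} = \left(\left(-19 + \left(\left(25 - \left(5 - -45\right)\right) + 0\right)\right) + 155\right)^{2} = \left(\left(-19 + \left(\left(25 - 50\right) + 0\right)\right) + 155\right)^{2} = \left(\left(-19 + \left(-25 + 0\right)\right) + 155\right)^{2} = \left(\left(-19 - 25\right) + 155\right)^{2} = \left(-44 + 155\right)^{2} = 111^{2} = 12321$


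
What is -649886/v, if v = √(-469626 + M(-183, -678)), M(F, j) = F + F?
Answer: 324943*I*√117498/117498 ≈ 947.96*I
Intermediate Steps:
M(F, j) = 2*F
v = 2*I*√117498 (v = √(-469626 + 2*(-183)) = √(-469626 - 366) = √(-469992) = 2*I*√117498 ≈ 685.56*I)
-649886/v = -649886*(-I*√117498/234996) = -(-324943)*I*√117498/117498 = 324943*I*√117498/117498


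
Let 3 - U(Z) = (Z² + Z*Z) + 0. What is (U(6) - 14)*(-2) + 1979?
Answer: 2145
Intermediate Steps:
U(Z) = 3 - 2*Z² (U(Z) = 3 - ((Z² + Z*Z) + 0) = 3 - ((Z² + Z²) + 0) = 3 - (2*Z² + 0) = 3 - 2*Z²)
(U(6) - 14)*(-2) + 1979 = ((3 - 2*6²) - 14)*(-2) + 1979 = ((3 - 2*36) - 14)*(-2) + 1979 = ((3 - 72) - 14)*(-2) + 1979 = (-69 - 14)*(-2) + 1979 = -83*(-2) + 1979 = 166 + 1979 = 2145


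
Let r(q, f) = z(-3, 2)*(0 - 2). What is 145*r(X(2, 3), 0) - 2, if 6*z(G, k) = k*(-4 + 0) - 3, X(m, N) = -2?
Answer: 1589/3 ≈ 529.67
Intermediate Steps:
z(G, k) = -½ - 2*k/3 (z(G, k) = (k*(-4 + 0) - 3)/6 = (k*(-4) - 3)/6 = (-4*k - 3)/6 = (-3 - 4*k)/6 = -½ - 2*k/3)
r(q, f) = 11/3 (r(q, f) = (-½ - ⅔*2)*(0 - 2) = (-½ - 4/3)*(-2) = -11/6*(-2) = 11/3)
145*r(X(2, 3), 0) - 2 = 145*(11/3) - 2 = 1595/3 - 2 = 1589/3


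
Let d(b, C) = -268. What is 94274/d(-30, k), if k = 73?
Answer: -47137/134 ≈ -351.77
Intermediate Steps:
94274/d(-30, k) = 94274/(-268) = 94274*(-1/268) = -47137/134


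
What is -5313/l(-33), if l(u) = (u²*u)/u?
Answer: -161/33 ≈ -4.8788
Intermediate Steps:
l(u) = u² (l(u) = u³/u = u²)
-5313/l(-33) = -5313/((-33)²) = -5313/1089 = -5313*1/1089 = -161/33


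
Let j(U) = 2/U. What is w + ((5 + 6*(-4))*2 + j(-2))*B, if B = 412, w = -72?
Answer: -16140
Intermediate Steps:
w + ((5 + 6*(-4))*2 + j(-2))*B = -72 + ((5 + 6*(-4))*2 + 2/(-2))*412 = -72 + ((5 - 24)*2 + 2*(-½))*412 = -72 + (-19*2 - 1)*412 = -72 + (-38 - 1)*412 = -72 - 39*412 = -72 - 16068 = -16140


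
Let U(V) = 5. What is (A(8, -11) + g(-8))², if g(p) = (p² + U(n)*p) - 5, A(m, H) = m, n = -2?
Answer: 729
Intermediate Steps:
g(p) = -5 + p² + 5*p (g(p) = (p² + 5*p) - 5 = -5 + p² + 5*p)
(A(8, -11) + g(-8))² = (8 + (-5 + (-8)² + 5*(-8)))² = (8 + (-5 + 64 - 40))² = (8 + 19)² = 27² = 729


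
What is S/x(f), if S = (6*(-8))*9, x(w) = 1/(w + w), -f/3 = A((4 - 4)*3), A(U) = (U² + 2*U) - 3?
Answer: -7776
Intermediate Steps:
A(U) = -3 + U² + 2*U
f = 9 (f = -3*(-3 + ((4 - 4)*3)² + 2*((4 - 4)*3)) = -3*(-3 + (0*3)² + 2*(0*3)) = -3*(-3 + 0² + 2*0) = -3*(-3 + 0 + 0) = -3*(-3) = 9)
x(w) = 1/(2*w)
S = -432 (S = -48*9 = -432)
S/x(f) = -432/((½)/9) = -432/((½)*(⅑)) = -432/1/18 = -432*18 = -7776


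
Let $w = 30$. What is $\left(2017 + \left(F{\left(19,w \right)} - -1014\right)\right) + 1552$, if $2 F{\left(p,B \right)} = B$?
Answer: $4598$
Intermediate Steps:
$F{\left(p,B \right)} = \frac{B}{2}$
$\left(2017 + \left(F{\left(19,w \right)} - -1014\right)\right) + 1552 = \left(2017 + \left(\frac{1}{2} \cdot 30 - -1014\right)\right) + 1552 = \left(2017 + \left(15 + 1014\right)\right) + 1552 = \left(2017 + 1029\right) + 1552 = 3046 + 1552 = 4598$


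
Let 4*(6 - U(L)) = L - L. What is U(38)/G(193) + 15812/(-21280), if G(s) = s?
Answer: -731009/1026760 ≈ -0.71196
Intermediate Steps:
U(L) = 6 (U(L) = 6 - (L - L)/4 = 6 - ¼*0 = 6 + 0 = 6)
U(38)/G(193) + 15812/(-21280) = 6/193 + 15812/(-21280) = 6*(1/193) + 15812*(-1/21280) = 6/193 - 3953/5320 = -731009/1026760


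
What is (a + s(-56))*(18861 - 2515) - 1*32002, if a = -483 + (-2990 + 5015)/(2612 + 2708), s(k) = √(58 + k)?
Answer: -4213917775/532 + 16346*√2 ≈ -7.8978e+6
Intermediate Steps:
a = -513507/1064 (a = -483 + 2025/5320 = -483 + 2025*(1/5320) = -483 + 405/1064 = -513507/1064 ≈ -482.62)
(a + s(-56))*(18861 - 2515) - 1*32002 = (-513507/1064 + √(58 - 56))*(18861 - 2515) - 1*32002 = (-513507/1064 + √2)*16346 - 32002 = (-4196892711/532 + 16346*√2) - 32002 = -4213917775/532 + 16346*√2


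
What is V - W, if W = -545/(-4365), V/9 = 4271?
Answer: 33557138/873 ≈ 38439.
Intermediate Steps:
V = 38439 (V = 9*4271 = 38439)
W = 109/873 (W = -545*(-1/4365) = 109/873 ≈ 0.12486)
V - W = 38439 - 1*109/873 = 38439 - 109/873 = 33557138/873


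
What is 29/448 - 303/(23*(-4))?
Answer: 34603/10304 ≈ 3.3582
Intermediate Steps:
29/448 - 303/(23*(-4)) = 29*(1/448) - 303/(-92) = 29/448 - 303*(-1/92) = 29/448 + 303/92 = 34603/10304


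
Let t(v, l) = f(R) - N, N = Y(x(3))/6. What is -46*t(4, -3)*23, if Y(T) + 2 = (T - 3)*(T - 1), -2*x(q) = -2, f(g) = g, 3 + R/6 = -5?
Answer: 151294/3 ≈ 50431.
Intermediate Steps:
R = -48 (R = -18 + 6*(-5) = -18 - 30 = -48)
x(q) = 1 (x(q) = -½*(-2) = 1)
Y(T) = -2 + (-1 + T)*(-3 + T) (Y(T) = -2 + (T - 3)*(T - 1) = -2 + (-3 + T)*(-1 + T) = -2 + (-1 + T)*(-3 + T))
N = -⅓ (N = (1 + 1² - 4*1)/6 = (1 + 1 - 4)*(⅙) = -2*⅙ = -⅓ ≈ -0.33333)
t(v, l) = -143/3 (t(v, l) = -48 - 1*(-⅓) = -48 + ⅓ = -143/3)
-46*t(4, -3)*23 = -46*(-143/3)*23 = (6578/3)*23 = 151294/3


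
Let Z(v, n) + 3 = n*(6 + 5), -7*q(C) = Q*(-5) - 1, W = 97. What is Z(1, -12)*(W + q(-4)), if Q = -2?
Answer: -90450/7 ≈ -12921.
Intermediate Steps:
q(C) = -9/7 (q(C) = -(-2*(-5) - 1)/7 = -(10 - 1)/7 = -⅐*9 = -9/7)
Z(v, n) = -3 + 11*n (Z(v, n) = -3 + n*(6 + 5) = -3 + n*11 = -3 + 11*n)
Z(1, -12)*(W + q(-4)) = (-3 + 11*(-12))*(97 - 9/7) = (-3 - 132)*(670/7) = -135*670/7 = -90450/7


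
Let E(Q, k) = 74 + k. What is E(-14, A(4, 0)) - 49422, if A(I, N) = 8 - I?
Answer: -49344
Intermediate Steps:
E(-14, A(4, 0)) - 49422 = (74 + (8 - 1*4)) - 49422 = (74 + (8 - 4)) - 49422 = (74 + 4) - 49422 = 78 - 49422 = -49344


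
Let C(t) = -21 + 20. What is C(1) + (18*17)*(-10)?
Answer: -3061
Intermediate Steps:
C(t) = -1
C(1) + (18*17)*(-10) = -1 + (18*17)*(-10) = -1 + 306*(-10) = -1 - 3060 = -3061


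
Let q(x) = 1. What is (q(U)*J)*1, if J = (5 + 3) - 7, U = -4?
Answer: 1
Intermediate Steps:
J = 1 (J = 8 - 7 = 1)
(q(U)*J)*1 = (1*1)*1 = 1*1 = 1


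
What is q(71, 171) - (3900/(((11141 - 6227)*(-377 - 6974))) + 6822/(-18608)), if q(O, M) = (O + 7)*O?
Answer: 23863733107019/4308803352 ≈ 5538.4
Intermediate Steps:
q(O, M) = O*(7 + O) (q(O, M) = (7 + O)*O = O*(7 + O))
q(71, 171) - (3900/(((11141 - 6227)*(-377 - 6974))) + 6822/(-18608)) = 71*(7 + 71) - (3900/(((11141 - 6227)*(-377 - 6974))) + 6822/(-18608)) = 71*78 - (3900/((4914*(-7351))) + 6822*(-1/18608)) = 5538 - (3900/(-36122814) - 3411/9304) = 5538 - (3900*(-1/36122814) - 3411/9304) = 5538 - (-50/463113 - 3411/9304) = 5538 - 1*(-1580143643/4308803352) = 5538 + 1580143643/4308803352 = 23863733107019/4308803352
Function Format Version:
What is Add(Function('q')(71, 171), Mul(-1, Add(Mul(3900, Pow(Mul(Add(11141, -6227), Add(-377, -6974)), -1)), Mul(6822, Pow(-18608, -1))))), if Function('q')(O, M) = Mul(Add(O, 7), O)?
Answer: Rational(23863733107019, 4308803352) ≈ 5538.4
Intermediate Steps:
Function('q')(O, M) = Mul(O, Add(7, O)) (Function('q')(O, M) = Mul(Add(7, O), O) = Mul(O, Add(7, O)))
Add(Function('q')(71, 171), Mul(-1, Add(Mul(3900, Pow(Mul(Add(11141, -6227), Add(-377, -6974)), -1)), Mul(6822, Pow(-18608, -1))))) = Add(Mul(71, Add(7, 71)), Mul(-1, Add(Mul(3900, Pow(Mul(Add(11141, -6227), Add(-377, -6974)), -1)), Mul(6822, Pow(-18608, -1))))) = Add(Mul(71, 78), Mul(-1, Add(Mul(3900, Pow(Mul(4914, -7351), -1)), Mul(6822, Rational(-1, 18608))))) = Add(5538, Mul(-1, Add(Mul(3900, Pow(-36122814, -1)), Rational(-3411, 9304)))) = Add(5538, Mul(-1, Add(Mul(3900, Rational(-1, 36122814)), Rational(-3411, 9304)))) = Add(5538, Mul(-1, Add(Rational(-50, 463113), Rational(-3411, 9304)))) = Add(5538, Mul(-1, Rational(-1580143643, 4308803352))) = Add(5538, Rational(1580143643, 4308803352)) = Rational(23863733107019, 4308803352)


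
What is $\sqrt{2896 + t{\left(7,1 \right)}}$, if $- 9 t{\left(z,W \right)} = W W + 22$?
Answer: $\frac{\sqrt{26041}}{3} \approx 53.791$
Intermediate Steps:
$t{\left(z,W \right)} = - \frac{22}{9} - \frac{W^{2}}{9}$ ($t{\left(z,W \right)} = - \frac{W W + 22}{9} = - \frac{W^{2} + 22}{9} = - \frac{22 + W^{2}}{9} = - \frac{22}{9} - \frac{W^{2}}{9}$)
$\sqrt{2896 + t{\left(7,1 \right)}} = \sqrt{2896 - \left(\frac{22}{9} + \frac{1^{2}}{9}\right)} = \sqrt{2896 - \frac{23}{9}} = \sqrt{\frac{26041}{9}} = \frac{\sqrt{26041}}{3}$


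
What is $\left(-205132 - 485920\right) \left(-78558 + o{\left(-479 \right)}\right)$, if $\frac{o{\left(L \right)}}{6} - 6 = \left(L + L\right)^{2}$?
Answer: $-3751073101224$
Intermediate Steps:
$o{\left(L \right)} = 36 + 24 L^{2}$ ($o{\left(L \right)} = 36 + 6 \left(L + L\right)^{2} = 36 + 6 \left(2 L\right)^{2} = 36 + 6 \cdot 4 L^{2} = 36 + 24 L^{2}$)
$\left(-205132 - 485920\right) \left(-78558 + o{\left(-479 \right)}\right) = \left(-205132 - 485920\right) \left(-78558 + \left(36 + 24 \left(-479\right)^{2}\right)\right) = - 691052 \left(-78558 + \left(36 + 24 \cdot 229441\right)\right) = - 691052 \left(-78558 + \left(36 + 5506584\right)\right) = - 691052 \left(-78558 + 5506620\right) = \left(-691052\right) 5428062 = -3751073101224$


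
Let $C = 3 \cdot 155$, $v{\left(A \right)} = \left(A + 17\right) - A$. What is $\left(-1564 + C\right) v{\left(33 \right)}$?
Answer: $-18683$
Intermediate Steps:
$v{\left(A \right)} = 17$ ($v{\left(A \right)} = \left(17 + A\right) - A = 17$)
$C = 465$
$\left(-1564 + C\right) v{\left(33 \right)} = \left(-1564 + 465\right) 17 = \left(-1099\right) 17 = -18683$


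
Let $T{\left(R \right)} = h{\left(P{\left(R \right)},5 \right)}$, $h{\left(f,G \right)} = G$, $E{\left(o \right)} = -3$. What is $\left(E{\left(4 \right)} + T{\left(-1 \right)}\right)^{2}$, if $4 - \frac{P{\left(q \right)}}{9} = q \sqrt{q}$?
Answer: $4$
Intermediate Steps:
$P{\left(q \right)} = 36 - 9 q^{\frac{3}{2}}$ ($P{\left(q \right)} = 36 - 9 q \sqrt{q} = 36 - 9 q^{\frac{3}{2}}$)
$T{\left(R \right)} = 5$
$\left(E{\left(4 \right)} + T{\left(-1 \right)}\right)^{2} = \left(-3 + 5\right)^{2} = 2^{2} = 4$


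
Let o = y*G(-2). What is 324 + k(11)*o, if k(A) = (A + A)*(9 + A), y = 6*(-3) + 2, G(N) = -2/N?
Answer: -6716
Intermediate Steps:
y = -16 (y = -18 + 2 = -16)
k(A) = 2*A*(9 + A) (k(A) = (2*A)*(9 + A) = 2*A*(9 + A))
o = -16 (o = -(-32)/(-2) = -(-32)*(-1)/2 = -16*1 = -16)
324 + k(11)*o = 324 + (2*11*(9 + 11))*(-16) = 324 + (2*11*20)*(-16) = 324 + 440*(-16) = 324 - 7040 = -6716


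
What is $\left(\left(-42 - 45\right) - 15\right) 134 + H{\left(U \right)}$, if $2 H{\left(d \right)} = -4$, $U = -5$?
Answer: $-13670$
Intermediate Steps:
$H{\left(d \right)} = -2$ ($H{\left(d \right)} = \frac{1}{2} \left(-4\right) = -2$)
$\left(\left(-42 - 45\right) - 15\right) 134 + H{\left(U \right)} = \left(\left(-42 - 45\right) - 15\right) 134 - 2 = \left(-87 - 15\right) 134 - 2 = \left(-102\right) 134 - 2 = -13668 - 2 = -13670$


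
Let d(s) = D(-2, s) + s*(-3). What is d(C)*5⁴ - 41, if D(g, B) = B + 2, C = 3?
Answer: -2541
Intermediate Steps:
D(g, B) = 2 + B
d(s) = 2 - 2*s (d(s) = (2 + s) + s*(-3) = (2 + s) - 3*s = 2 - 2*s)
d(C)*5⁴ - 41 = (2 - 2*3)*5⁴ - 41 = (2 - 6)*625 - 41 = -4*625 - 41 = -2500 - 41 = -2541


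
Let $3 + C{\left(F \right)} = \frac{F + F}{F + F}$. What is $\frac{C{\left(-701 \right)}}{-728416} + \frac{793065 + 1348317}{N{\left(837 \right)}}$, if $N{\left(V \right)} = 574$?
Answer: $\frac{389954228015}{104527696} \approx 3730.6$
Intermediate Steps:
$C{\left(F \right)} = -2$ ($C{\left(F \right)} = -3 + \frac{F + F}{F + F} = -3 + \frac{2 F}{2 F} = -3 + 2 F \frac{1}{2 F} = -3 + 1 = -2$)
$\frac{C{\left(-701 \right)}}{-728416} + \frac{793065 + 1348317}{N{\left(837 \right)}} = - \frac{2}{-728416} + \frac{793065 + 1348317}{574} = \left(-2\right) \left(- \frac{1}{728416}\right) + 2141382 \cdot \frac{1}{574} = \frac{1}{364208} + \frac{1070691}{287} = \frac{389954228015}{104527696}$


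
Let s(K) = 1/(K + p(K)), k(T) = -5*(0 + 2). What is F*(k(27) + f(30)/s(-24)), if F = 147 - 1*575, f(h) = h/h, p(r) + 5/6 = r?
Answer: 75542/3 ≈ 25181.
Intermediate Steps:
p(r) = -⅚ + r
f(h) = 1
k(T) = -10 (k(T) = -5*2 = -10)
s(K) = 1/(-⅚ + 2*K) (s(K) = 1/(K + (-⅚ + K)) = 1/(-⅚ + 2*K))
F = -428 (F = 147 - 575 = -428)
F*(k(27) + f(30)/s(-24)) = -428*(-10 + 1/(6/(-5 + 12*(-24)))) = -428*(-10 + 1/(6/(-5 - 288))) = -428*(-10 + 1/(6/(-293))) = -428*(-10 + 1/(6*(-1/293))) = -428*(-10 + 1/(-6/293)) = -428*(-10 + 1*(-293/6)) = -428*(-10 - 293/6) = -428*(-353/6) = 75542/3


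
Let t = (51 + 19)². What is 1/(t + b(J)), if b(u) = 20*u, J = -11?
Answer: 1/4680 ≈ 0.00021368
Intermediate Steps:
t = 4900 (t = 70² = 4900)
1/(t + b(J)) = 1/(4900 + 20*(-11)) = 1/(4900 - 220) = 1/4680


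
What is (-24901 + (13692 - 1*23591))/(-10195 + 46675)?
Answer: -145/152 ≈ -0.95395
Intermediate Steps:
(-24901 + (13692 - 1*23591))/(-10195 + 46675) = (-24901 + (13692 - 23591))/36480 = (-24901 - 9899)*(1/36480) = -34800*1/36480 = -145/152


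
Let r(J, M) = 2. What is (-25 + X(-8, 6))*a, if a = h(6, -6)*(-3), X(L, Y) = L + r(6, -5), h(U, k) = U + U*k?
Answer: -2790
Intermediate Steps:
X(L, Y) = 2 + L (X(L, Y) = L + 2 = 2 + L)
a = 90 (a = (6*(1 - 6))*(-3) = (6*(-5))*(-3) = -30*(-3) = 90)
(-25 + X(-8, 6))*a = (-25 + (2 - 8))*90 = (-25 - 6)*90 = -31*90 = -2790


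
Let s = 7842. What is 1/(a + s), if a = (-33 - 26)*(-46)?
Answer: 1/10556 ≈ 9.4733e-5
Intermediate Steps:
a = 2714 (a = -59*(-46) = 2714)
1/(a + s) = 1/(2714 + 7842) = 1/10556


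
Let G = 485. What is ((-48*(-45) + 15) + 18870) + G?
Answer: 21530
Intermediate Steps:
((-48*(-45) + 15) + 18870) + G = ((-48*(-45) + 15) + 18870) + 485 = ((2160 + 15) + 18870) + 485 = (2175 + 18870) + 485 = 21045 + 485 = 21530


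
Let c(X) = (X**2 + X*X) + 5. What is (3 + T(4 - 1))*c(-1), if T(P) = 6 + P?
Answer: 84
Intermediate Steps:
c(X) = 5 + 2*X**2 (c(X) = (X**2 + X**2) + 5 = 2*X**2 + 5 = 5 + 2*X**2)
(3 + T(4 - 1))*c(-1) = (3 + (6 + (4 - 1)))*(5 + 2*(-1)**2) = (3 + (6 + 3))*(5 + 2*1) = (3 + 9)*(5 + 2) = 12*7 = 84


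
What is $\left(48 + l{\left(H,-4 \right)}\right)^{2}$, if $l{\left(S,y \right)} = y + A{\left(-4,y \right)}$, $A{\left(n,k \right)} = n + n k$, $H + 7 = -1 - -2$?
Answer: $3136$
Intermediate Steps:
$H = -6$ ($H = -7 - -1 = -7 + \left(-1 + 2\right) = -7 + 1 = -6$)
$A{\left(n,k \right)} = n + k n$
$l{\left(S,y \right)} = -4 - 3 y$ ($l{\left(S,y \right)} = y - 4 \left(1 + y\right) = y - \left(4 + 4 y\right) = -4 - 3 y$)
$\left(48 + l{\left(H,-4 \right)}\right)^{2} = \left(48 - -8\right)^{2} = \left(48 + \left(-4 + 12\right)\right)^{2} = \left(48 + 8\right)^{2} = 56^{2} = 3136$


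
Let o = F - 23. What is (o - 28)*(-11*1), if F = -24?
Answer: 825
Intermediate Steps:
o = -47 (o = -24 - 23 = -47)
(o - 28)*(-11*1) = (-47 - 28)*(-11*1) = -75*(-11) = 825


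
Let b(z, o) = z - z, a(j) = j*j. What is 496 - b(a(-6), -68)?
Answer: 496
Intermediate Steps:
a(j) = j²
b(z, o) = 0
496 - b(a(-6), -68) = 496 - 1*0 = 496 + 0 = 496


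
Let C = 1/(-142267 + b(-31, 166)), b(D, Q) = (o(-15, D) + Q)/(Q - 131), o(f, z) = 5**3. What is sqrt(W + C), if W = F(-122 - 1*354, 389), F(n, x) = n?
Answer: I*sqrt(11800506052086906)/4979054 ≈ 21.817*I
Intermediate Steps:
o(f, z) = 125
W = -476 (W = -122 - 1*354 = -122 - 354 = -476)
b(D, Q) = (125 + Q)/(-131 + Q) (b(D, Q) = (125 + Q)/(Q - 131) = (125 + Q)/(-131 + Q))
C = -35/4979054 (C = 1/(-142267 + (125 + 166)/(-131 + 166)) = 1/(-142267 + 291/35) = 1/(-4979054/35) = -35/4979054 ≈ -7.0294e-6)
sqrt(W + C) = sqrt(-476 - 35/4979054) = sqrt(-2370029739/4979054) = I*sqrt(11800506052086906)/4979054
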